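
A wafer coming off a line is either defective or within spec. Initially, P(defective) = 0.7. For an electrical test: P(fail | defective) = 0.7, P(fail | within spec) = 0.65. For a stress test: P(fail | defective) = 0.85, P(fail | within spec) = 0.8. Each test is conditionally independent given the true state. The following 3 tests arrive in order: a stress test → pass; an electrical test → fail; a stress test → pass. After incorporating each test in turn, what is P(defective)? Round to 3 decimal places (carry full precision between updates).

Apply Bayes' rule sequentially, carrying P(defective) forward.
After a stress test='pass': P(defective) = 0.15·0.7000 / (0.15·0.7000 + 0.2·0.3000) ≈ 0.6364
After an electrical test='fail': P(defective) = 0.7·0.6364 / (0.7·0.6364 + 0.65·0.3636) ≈ 0.6533
After a stress test='pass': P(defective) = 0.15·0.6533 / (0.15·0.6533 + 0.2·0.3467) ≈ 0.5857

0.586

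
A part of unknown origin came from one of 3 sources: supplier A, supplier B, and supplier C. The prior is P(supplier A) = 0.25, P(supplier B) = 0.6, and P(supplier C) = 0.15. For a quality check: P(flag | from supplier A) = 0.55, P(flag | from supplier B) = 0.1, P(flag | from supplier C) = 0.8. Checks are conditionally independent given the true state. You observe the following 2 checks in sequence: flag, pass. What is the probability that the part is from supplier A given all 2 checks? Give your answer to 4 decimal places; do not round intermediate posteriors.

0.4424

After 'flag': normaliser = 0.55·0.2500 + 0.1·0.6000 + 0.8·0.1500; P(supplier A) ≈ 0.4331, P(supplier B) ≈ 0.1890, P(supplier C) ≈ 0.3780
After 'pass': normaliser = 0.45·0.4331 + 0.9·0.1890 + 0.2·0.3780; P(supplier A) ≈ 0.4424, P(supplier B) ≈ 0.3861, P(supplier C) ≈ 0.1716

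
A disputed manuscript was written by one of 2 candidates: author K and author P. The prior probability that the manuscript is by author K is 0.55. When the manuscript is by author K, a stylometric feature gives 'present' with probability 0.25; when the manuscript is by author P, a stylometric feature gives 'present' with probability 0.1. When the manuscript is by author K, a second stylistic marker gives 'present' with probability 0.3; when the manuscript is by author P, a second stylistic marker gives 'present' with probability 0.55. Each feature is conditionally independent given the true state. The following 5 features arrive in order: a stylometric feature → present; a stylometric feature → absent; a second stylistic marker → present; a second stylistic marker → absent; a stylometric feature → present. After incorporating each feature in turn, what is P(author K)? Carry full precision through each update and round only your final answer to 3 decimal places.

Each posterior becomes the prior for the next update.
After a stylometric feature='present': P(author K) = 0.25·0.5500 / (0.25·0.5500 + 0.1·0.4500) ≈ 0.7534
After a stylometric feature='absent': P(author K) = 0.75·0.7534 / (0.75·0.7534 + 0.9·0.2466) ≈ 0.7180
After a second stylistic marker='present': P(author K) = 0.3·0.7180 / (0.3·0.7180 + 0.55·0.2820) ≈ 0.5814
After a second stylistic marker='absent': P(author K) = 0.7·0.5814 / (0.7·0.5814 + 0.45·0.4186) ≈ 0.6836
After a stylometric feature='present': P(author K) = 0.25·0.6836 / (0.25·0.6836 + 0.1·0.3164) ≈ 0.8438

0.844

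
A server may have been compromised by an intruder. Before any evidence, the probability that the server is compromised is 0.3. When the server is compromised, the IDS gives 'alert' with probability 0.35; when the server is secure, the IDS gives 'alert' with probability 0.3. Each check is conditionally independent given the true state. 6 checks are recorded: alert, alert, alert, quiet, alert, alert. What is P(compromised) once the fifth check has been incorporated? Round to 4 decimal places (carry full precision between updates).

Each posterior becomes the prior for the next update.
After 'alert': P(compromised) = 0.35·0.3000 / (0.35·0.3000 + 0.3·0.7000) ≈ 0.3333
After 'alert': P(compromised) = 0.35·0.3333 / (0.35·0.3333 + 0.3·0.6667) ≈ 0.3684
After 'alert': P(compromised) = 0.35·0.3684 / (0.35·0.3684 + 0.3·0.6316) ≈ 0.4050
After 'quiet': P(compromised) = 0.65·0.4050 / (0.65·0.4050 + 0.7·0.5950) ≈ 0.3872
After 'alert': P(compromised) = 0.35·0.3872 / (0.35·0.3872 + 0.3·0.6128) ≈ 0.4244

0.4244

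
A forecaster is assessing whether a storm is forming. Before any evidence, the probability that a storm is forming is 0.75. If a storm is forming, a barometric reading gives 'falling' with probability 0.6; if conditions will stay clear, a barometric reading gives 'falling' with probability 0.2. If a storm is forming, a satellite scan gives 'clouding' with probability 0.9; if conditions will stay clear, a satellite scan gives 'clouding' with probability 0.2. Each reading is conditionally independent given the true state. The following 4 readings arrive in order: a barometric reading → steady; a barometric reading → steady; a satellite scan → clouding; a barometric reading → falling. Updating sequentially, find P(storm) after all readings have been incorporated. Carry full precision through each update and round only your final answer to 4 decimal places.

0.9101

Each posterior becomes the prior for the next update.
After a barometric reading='steady': P(storm) = 0.4·0.7500 / (0.4·0.7500 + 0.8·0.2500) ≈ 0.6000
After a barometric reading='steady': P(storm) = 0.4·0.6000 / (0.4·0.6000 + 0.8·0.4000) ≈ 0.4286
After a satellite scan='clouding': P(storm) = 0.9·0.4286 / (0.9·0.4286 + 0.2·0.5714) ≈ 0.7714
After a barometric reading='falling': P(storm) = 0.6·0.7714 / (0.6·0.7714 + 0.2·0.2286) ≈ 0.9101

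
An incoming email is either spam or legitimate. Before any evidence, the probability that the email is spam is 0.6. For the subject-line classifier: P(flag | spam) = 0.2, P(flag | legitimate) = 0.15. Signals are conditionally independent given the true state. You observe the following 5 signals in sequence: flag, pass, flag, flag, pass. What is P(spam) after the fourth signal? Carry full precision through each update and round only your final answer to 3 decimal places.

After 'flag': P(spam) = 0.2·0.6000 / (0.2·0.6000 + 0.15·0.4000) ≈ 0.6667
After 'pass': P(spam) = 0.8·0.6667 / (0.8·0.6667 + 0.85·0.3333) ≈ 0.6531
After 'flag': P(spam) = 0.2·0.6531 / (0.2·0.6531 + 0.15·0.3469) ≈ 0.7151
After 'flag': P(spam) = 0.2·0.7151 / (0.2·0.7151 + 0.15·0.2849) ≈ 0.7699

0.770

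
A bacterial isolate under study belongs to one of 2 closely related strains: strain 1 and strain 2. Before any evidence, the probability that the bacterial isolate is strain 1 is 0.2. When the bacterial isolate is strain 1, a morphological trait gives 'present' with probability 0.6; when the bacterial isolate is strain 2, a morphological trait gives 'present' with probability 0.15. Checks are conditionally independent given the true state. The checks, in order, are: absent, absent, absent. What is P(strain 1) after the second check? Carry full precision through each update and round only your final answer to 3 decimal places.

After 'absent': P(strain 1) = 0.4·0.2000 / (0.4·0.2000 + 0.85·0.8000) ≈ 0.1053
After 'absent': P(strain 1) = 0.4·0.1053 / (0.4·0.1053 + 0.85·0.8947) ≈ 0.0525

0.052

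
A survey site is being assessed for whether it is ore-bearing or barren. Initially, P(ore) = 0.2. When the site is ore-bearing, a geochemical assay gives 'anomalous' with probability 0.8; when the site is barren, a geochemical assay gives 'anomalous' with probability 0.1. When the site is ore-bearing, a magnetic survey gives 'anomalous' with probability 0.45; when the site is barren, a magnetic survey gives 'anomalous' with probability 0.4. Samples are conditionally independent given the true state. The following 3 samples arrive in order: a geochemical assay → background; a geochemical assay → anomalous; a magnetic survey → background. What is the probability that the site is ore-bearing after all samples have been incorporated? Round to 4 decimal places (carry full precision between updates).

0.2895

After a geochemical assay='background': P(ore) = 0.2·0.2000 / (0.2·0.2000 + 0.9·0.8000) ≈ 0.0526
After a geochemical assay='anomalous': P(ore) = 0.8·0.0526 / (0.8·0.0526 + 0.1·0.9474) ≈ 0.3077
After a magnetic survey='background': P(ore) = 0.55·0.3077 / (0.55·0.3077 + 0.6·0.6923) ≈ 0.2895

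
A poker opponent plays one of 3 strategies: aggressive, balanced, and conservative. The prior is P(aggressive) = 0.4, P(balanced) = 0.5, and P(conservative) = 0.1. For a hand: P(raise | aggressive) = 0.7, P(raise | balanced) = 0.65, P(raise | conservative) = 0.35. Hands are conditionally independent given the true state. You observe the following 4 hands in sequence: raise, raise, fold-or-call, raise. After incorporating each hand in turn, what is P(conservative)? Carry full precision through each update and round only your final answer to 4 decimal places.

0.0303

After 'raise': normaliser = 0.7·0.4000 + 0.65·0.5000 + 0.35·0.1000; P(aggressive) ≈ 0.4375, P(balanced) ≈ 0.5078, P(conservative) ≈ 0.0547
After 'raise': normaliser = 0.7·0.4375 + 0.65·0.5078 + 0.35·0.0547; P(aggressive) ≈ 0.4672, P(balanced) ≈ 0.5036, P(conservative) ≈ 0.0292
After 'fold-or-call': normaliser = 0.3·0.4672 + 0.35·0.5036 + 0.65·0.0292; P(aggressive) ≈ 0.4179, P(balanced) ≈ 0.5255, P(conservative) ≈ 0.0566
After 'raise': normaliser = 0.7·0.4179 + 0.65·0.5255 + 0.35·0.0566; P(aggressive) ≈ 0.4474, P(balanced) ≈ 0.5223, P(conservative) ≈ 0.0303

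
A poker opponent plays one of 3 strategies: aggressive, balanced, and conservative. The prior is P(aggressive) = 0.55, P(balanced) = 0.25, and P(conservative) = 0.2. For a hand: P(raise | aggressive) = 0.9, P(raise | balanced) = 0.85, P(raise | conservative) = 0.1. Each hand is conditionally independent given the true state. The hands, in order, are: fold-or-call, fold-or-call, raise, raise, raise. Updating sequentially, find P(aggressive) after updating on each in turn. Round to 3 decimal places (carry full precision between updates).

0.526

After 'fold-or-call': normaliser = 0.1·0.5500 + 0.15·0.2500 + 0.9·0.2000; P(aggressive) ≈ 0.2018, P(balanced) ≈ 0.1376, P(conservative) ≈ 0.6606
After 'fold-or-call': normaliser = 0.1·0.2018 + 0.15·0.1376 + 0.9·0.6606; P(aggressive) ≈ 0.0318, P(balanced) ≈ 0.0325, P(conservative) ≈ 0.9357
After 'raise': normaliser = 0.9·0.0318 + 0.85·0.0325 + 0.1·0.9357; P(aggressive) ≈ 0.1909, P(balanced) ≈ 0.1844, P(conservative) ≈ 0.6247
After 'raise': normaliser = 0.9·0.1909 + 0.85·0.1844 + 0.1·0.6247; P(aggressive) ≈ 0.4394, P(balanced) ≈ 0.4008, P(conservative) ≈ 0.1598
After 'raise': normaliser = 0.9·0.4394 + 0.85·0.4008 + 0.1·0.1598; P(aggressive) ≈ 0.5258, P(balanced) ≈ 0.4530, P(conservative) ≈ 0.0212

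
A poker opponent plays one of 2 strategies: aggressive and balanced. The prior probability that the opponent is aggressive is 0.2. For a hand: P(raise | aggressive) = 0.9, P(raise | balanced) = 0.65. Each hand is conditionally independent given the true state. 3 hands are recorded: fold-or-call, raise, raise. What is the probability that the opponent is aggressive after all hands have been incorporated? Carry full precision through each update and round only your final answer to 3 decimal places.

After 'fold-or-call': P(aggressive) = 0.1·0.2000 / (0.1·0.2000 + 0.35·0.8000) ≈ 0.0667
After 'raise': P(aggressive) = 0.9·0.0667 / (0.9·0.0667 + 0.65·0.9333) ≈ 0.0900
After 'raise': P(aggressive) = 0.9·0.0900 / (0.9·0.0900 + 0.65·0.9100) ≈ 0.1204

0.120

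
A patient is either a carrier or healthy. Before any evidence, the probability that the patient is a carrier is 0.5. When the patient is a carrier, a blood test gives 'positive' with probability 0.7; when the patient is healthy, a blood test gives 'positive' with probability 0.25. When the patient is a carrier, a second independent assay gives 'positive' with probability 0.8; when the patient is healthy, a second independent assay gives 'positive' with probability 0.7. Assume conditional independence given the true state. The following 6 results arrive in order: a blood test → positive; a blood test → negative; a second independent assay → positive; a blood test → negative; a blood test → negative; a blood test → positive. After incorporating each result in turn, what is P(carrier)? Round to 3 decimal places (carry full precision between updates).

After a blood test='positive': P(carrier) = 0.7·0.5000 / (0.7·0.5000 + 0.25·0.5000) ≈ 0.7368
After a blood test='negative': P(carrier) = 0.3·0.7368 / (0.3·0.7368 + 0.75·0.2632) ≈ 0.5283
After a second independent assay='positive': P(carrier) = 0.8·0.5283 / (0.8·0.5283 + 0.7·0.4717) ≈ 0.5614
After a blood test='negative': P(carrier) = 0.3·0.5614 / (0.3·0.5614 + 0.75·0.4386) ≈ 0.3386
After a blood test='negative': P(carrier) = 0.3·0.3386 / (0.3·0.3386 + 0.75·0.6614) ≈ 0.1700
After a blood test='positive': P(carrier) = 0.7·0.1700 / (0.7·0.1700 + 0.25·0.8300) ≈ 0.3644

0.364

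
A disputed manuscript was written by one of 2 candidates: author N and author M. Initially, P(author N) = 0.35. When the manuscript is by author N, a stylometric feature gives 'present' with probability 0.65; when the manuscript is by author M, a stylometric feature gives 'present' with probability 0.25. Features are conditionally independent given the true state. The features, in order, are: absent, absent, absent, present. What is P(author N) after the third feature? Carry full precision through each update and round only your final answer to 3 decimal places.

Apply Bayes' rule sequentially, carrying P(author N) forward.
After 'absent': P(author N) = 0.35·0.3500 / (0.35·0.3500 + 0.75·0.6500) ≈ 0.2008
After 'absent': P(author N) = 0.35·0.2008 / (0.35·0.2008 + 0.75·0.7992) ≈ 0.1050
After 'absent': P(author N) = 0.35·0.1050 / (0.35·0.1050 + 0.75·0.8950) ≈ 0.0519

0.052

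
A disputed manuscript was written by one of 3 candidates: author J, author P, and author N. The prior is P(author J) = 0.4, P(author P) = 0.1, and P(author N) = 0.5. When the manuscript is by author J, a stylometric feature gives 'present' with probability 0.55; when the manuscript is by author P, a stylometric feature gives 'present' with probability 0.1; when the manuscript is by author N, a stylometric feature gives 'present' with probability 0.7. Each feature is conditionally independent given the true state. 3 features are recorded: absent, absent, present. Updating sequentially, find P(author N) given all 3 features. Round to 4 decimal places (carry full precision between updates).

0.3743

After 'absent': normaliser = 0.45·0.4000 + 0.9·0.1000 + 0.3·0.5000; P(author J) ≈ 0.4286, P(author P) ≈ 0.2143, P(author N) ≈ 0.3571
After 'absent': normaliser = 0.45·0.4286 + 0.9·0.2143 + 0.3·0.3571; P(author J) ≈ 0.3913, P(author P) ≈ 0.3913, P(author N) ≈ 0.2174
After 'present': normaliser = 0.55·0.3913 + 0.1·0.3913 + 0.7·0.2174; P(author J) ≈ 0.5294, P(author P) ≈ 0.0963, P(author N) ≈ 0.3743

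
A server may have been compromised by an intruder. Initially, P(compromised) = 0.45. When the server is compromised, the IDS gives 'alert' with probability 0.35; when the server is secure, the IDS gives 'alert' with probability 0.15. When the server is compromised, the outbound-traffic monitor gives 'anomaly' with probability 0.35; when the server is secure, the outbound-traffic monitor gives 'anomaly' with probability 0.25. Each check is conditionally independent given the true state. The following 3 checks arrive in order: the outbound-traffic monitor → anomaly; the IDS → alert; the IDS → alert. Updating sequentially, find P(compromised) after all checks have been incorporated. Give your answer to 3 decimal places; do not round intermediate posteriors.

After the outbound-traffic monitor='anomaly': P(compromised) = 0.35·0.4500 / (0.35·0.4500 + 0.25·0.5500) ≈ 0.5339
After the IDS='alert': P(compromised) = 0.35·0.5339 / (0.35·0.5339 + 0.15·0.4661) ≈ 0.7277
After the IDS='alert': P(compromised) = 0.35·0.7277 / (0.35·0.7277 + 0.15·0.2723) ≈ 0.8618

0.862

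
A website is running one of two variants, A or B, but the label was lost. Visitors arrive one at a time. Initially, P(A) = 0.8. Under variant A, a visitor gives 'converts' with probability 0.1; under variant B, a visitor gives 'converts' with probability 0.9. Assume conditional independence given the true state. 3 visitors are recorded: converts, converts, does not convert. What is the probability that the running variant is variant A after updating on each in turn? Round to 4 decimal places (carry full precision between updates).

Apply Bayes' rule sequentially, carrying P(A) forward.
After 'converts': P(A) = 0.1·0.8000 / (0.1·0.8000 + 0.9·0.2000) ≈ 0.3077
After 'converts': P(A) = 0.1·0.3077 / (0.1·0.3077 + 0.9·0.6923) ≈ 0.0471
After 'does not convert': P(A) = 0.9·0.0471 / (0.9·0.0471 + 0.1·0.9529) ≈ 0.3077

0.3077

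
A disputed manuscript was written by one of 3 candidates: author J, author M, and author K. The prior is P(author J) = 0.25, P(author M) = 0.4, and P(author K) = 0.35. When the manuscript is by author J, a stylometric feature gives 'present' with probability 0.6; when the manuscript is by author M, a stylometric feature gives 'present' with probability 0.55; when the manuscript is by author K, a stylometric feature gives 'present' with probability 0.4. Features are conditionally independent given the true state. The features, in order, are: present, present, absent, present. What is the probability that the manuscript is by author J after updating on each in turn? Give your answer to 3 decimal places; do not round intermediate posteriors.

0.332

Each posterior becomes the prior for the next update.
After 'present': normaliser = 0.6·0.2500 + 0.55·0.4000 + 0.4·0.3500; P(author J) ≈ 0.2941, P(author M) ≈ 0.4314, P(author K) ≈ 0.2745
After 'present': normaliser = 0.6·0.2941 + 0.55·0.4314 + 0.4·0.2745; P(author J) ≈ 0.3371, P(author M) ≈ 0.4532, P(author K) ≈ 0.2097
After 'absent': normaliser = 0.4·0.3371 + 0.45·0.4532 + 0.6·0.2097; P(author J) ≈ 0.2902, P(author M) ≈ 0.4389, P(author K) ≈ 0.2709
After 'present': normaliser = 0.6·0.2902 + 0.55·0.4389 + 0.4·0.2709; P(author J) ≈ 0.3324, P(author M) ≈ 0.4608, P(author K) ≈ 0.2068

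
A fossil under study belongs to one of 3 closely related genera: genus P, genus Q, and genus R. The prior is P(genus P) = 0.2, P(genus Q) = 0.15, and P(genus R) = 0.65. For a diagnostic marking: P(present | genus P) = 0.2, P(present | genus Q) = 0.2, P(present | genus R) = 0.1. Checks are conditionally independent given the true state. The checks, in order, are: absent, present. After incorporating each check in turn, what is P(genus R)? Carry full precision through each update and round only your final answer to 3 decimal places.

After 'absent': normaliser = 0.8·0.2000 + 0.8·0.1500 + 0.9·0.6500; P(genus P) ≈ 0.1850, P(genus Q) ≈ 0.1387, P(genus R) ≈ 0.6763
After 'present': normaliser = 0.2·0.1850 + 0.2·0.1387 + 0.1·0.6763; P(genus P) ≈ 0.2795, P(genus Q) ≈ 0.2096, P(genus R) ≈ 0.5109

0.511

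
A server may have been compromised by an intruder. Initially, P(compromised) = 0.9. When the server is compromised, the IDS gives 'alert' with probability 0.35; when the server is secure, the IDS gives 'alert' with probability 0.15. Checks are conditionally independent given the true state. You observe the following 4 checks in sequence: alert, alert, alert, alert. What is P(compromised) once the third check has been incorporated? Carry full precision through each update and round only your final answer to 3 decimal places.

Each posterior becomes the prior for the next update.
After 'alert': P(compromised) = 0.35·0.9000 / (0.35·0.9000 + 0.15·0.1000) ≈ 0.9545
After 'alert': P(compromised) = 0.35·0.9545 / (0.35·0.9545 + 0.15·0.0455) ≈ 0.9800
After 'alert': P(compromised) = 0.35·0.9800 / (0.35·0.9800 + 0.15·0.0200) ≈ 0.9913

0.991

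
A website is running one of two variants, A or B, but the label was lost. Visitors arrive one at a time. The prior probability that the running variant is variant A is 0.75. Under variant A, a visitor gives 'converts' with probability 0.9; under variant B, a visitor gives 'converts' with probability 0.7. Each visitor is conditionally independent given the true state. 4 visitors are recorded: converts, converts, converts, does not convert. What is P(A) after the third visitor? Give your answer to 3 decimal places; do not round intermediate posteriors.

Apply Bayes' rule sequentially, carrying P(A) forward.
After 'converts': P(A) = 0.9·0.7500 / (0.9·0.7500 + 0.7·0.2500) ≈ 0.7941
After 'converts': P(A) = 0.9·0.7941 / (0.9·0.7941 + 0.7·0.2059) ≈ 0.8322
After 'converts': P(A) = 0.9·0.8322 / (0.9·0.8322 + 0.7·0.1678) ≈ 0.8644

0.864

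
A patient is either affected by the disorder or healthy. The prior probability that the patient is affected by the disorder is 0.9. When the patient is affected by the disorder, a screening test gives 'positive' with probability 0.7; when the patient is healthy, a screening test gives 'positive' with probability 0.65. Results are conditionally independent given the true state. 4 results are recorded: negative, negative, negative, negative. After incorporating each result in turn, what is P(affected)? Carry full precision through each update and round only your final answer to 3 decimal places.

After 'negative': P(affected) = 0.3·0.9000 / (0.3·0.9000 + 0.35·0.1000) ≈ 0.8852
After 'negative': P(affected) = 0.3·0.8852 / (0.3·0.8852 + 0.35·0.1148) ≈ 0.8686
After 'negative': P(affected) = 0.3·0.8686 / (0.3·0.8686 + 0.35·0.1314) ≈ 0.8500
After 'negative': P(affected) = 0.3·0.8500 / (0.3·0.8500 + 0.35·0.1500) ≈ 0.8293

0.829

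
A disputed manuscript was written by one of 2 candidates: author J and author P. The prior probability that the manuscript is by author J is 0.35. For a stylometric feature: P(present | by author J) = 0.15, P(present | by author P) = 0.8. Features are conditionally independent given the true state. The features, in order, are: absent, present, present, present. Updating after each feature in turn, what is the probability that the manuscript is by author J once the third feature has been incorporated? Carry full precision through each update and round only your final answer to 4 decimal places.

After 'absent': P(author J) = 0.85·0.3500 / (0.85·0.3500 + 0.2·0.6500) ≈ 0.6959
After 'present': P(author J) = 0.15·0.6959 / (0.15·0.6959 + 0.8·0.3041) ≈ 0.3003
After 'present': P(author J) = 0.15·0.3003 / (0.15·0.3003 + 0.8·0.6997) ≈ 0.0745

0.0745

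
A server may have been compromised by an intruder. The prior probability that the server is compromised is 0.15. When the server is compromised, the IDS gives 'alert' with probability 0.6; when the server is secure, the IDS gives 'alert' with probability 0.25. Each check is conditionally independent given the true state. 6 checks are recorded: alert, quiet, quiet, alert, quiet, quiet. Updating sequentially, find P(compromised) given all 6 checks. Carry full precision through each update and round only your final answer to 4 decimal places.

0.0760

After 'alert': P(compromised) = 0.6·0.1500 / (0.6·0.1500 + 0.25·0.8500) ≈ 0.2975
After 'quiet': P(compromised) = 0.4·0.2975 / (0.4·0.2975 + 0.75·0.7025) ≈ 0.1843
After 'quiet': P(compromised) = 0.4·0.1843 / (0.4·0.1843 + 0.75·0.8157) ≈ 0.1075
After 'alert': P(compromised) = 0.6·0.1075 / (0.6·0.1075 + 0.25·0.8925) ≈ 0.2243
After 'quiet': P(compromised) = 0.4·0.2243 / (0.4·0.2243 + 0.75·0.7757) ≈ 0.1336
After 'quiet': P(compromised) = 0.4·0.1336 / (0.4·0.1336 + 0.75·0.8664) ≈ 0.0760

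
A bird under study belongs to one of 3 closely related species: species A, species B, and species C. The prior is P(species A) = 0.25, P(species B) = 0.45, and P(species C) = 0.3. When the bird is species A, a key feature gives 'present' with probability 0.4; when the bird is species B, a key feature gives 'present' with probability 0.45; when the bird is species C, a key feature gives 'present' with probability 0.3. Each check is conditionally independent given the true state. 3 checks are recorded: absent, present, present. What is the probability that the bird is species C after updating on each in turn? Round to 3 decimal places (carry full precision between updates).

Apply Bayes' rule sequentially, carrying P(species C) forward.
After 'absent': normaliser = 0.6·0.2500 + 0.55·0.4500 + 0.7·0.3000; P(species A) ≈ 0.2469, P(species B) ≈ 0.4074, P(species C) ≈ 0.3457
After 'present': normaliser = 0.4·0.2469 + 0.45·0.4074 + 0.3·0.3457; P(species A) ≈ 0.2560, P(species B) ≈ 0.4752, P(species C) ≈ 0.2688
After 'present': normaliser = 0.4·0.2560 + 0.45·0.4752 + 0.3·0.2688; P(species A) ≈ 0.2580, P(species B) ≈ 0.5388, P(species C) ≈ 0.2032

0.203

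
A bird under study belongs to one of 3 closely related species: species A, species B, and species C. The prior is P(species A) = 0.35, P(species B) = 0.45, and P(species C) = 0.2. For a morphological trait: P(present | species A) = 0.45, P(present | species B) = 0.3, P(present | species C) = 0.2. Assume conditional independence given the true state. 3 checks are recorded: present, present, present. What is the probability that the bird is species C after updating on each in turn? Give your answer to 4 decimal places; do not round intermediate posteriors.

0.0351

After 'present': normaliser = 0.45·0.3500 + 0.3·0.4500 + 0.2·0.2000; P(species A) ≈ 0.4737, P(species B) ≈ 0.4060, P(species C) ≈ 0.1203
After 'present': normaliser = 0.45·0.4737 + 0.3·0.4060 + 0.2·0.1203; P(species A) ≈ 0.5937, P(species B) ≈ 0.3393, P(species C) ≈ 0.0670
After 'present': normaliser = 0.45·0.5937 + 0.3·0.3393 + 0.2·0.0670; P(species A) ≈ 0.6988, P(species B) ≈ 0.2662, P(species C) ≈ 0.0351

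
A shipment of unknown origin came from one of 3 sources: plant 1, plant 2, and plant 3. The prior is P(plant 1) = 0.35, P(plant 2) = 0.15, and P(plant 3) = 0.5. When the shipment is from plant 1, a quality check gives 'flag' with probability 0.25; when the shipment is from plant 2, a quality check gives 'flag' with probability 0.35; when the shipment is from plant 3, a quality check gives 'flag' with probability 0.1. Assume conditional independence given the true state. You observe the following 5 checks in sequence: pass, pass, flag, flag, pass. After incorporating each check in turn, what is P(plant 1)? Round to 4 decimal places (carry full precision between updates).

0.5150

Each posterior becomes the prior for the next update.
After 'pass': normaliser = 0.75·0.3500 + 0.65·0.1500 + 0.9·0.5000; P(plant 1) ≈ 0.3241, P(plant 2) ≈ 0.1204, P(plant 3) ≈ 0.5556
After 'pass': normaliser = 0.75·0.3241 + 0.65·0.1204 + 0.9·0.5556; P(plant 1) ≈ 0.2959, P(plant 2) ≈ 0.0953, P(plant 3) ≈ 0.6088
After 'flag': normaliser = 0.25·0.2959 + 0.35·0.0953 + 0.1·0.6088; P(plant 1) ≈ 0.4398, P(plant 2) ≈ 0.1982, P(plant 3) ≈ 0.3619
After 'flag': normaliser = 0.25·0.4398 + 0.35·0.1982 + 0.1·0.3619; P(plant 1) ≈ 0.5102, P(plant 2) ≈ 0.3219, P(plant 3) ≈ 0.1679
After 'pass': normaliser = 0.75·0.5102 + 0.65·0.3219 + 0.9·0.1679; P(plant 1) ≈ 0.5150, P(plant 2) ≈ 0.2816, P(plant 3) ≈ 0.2034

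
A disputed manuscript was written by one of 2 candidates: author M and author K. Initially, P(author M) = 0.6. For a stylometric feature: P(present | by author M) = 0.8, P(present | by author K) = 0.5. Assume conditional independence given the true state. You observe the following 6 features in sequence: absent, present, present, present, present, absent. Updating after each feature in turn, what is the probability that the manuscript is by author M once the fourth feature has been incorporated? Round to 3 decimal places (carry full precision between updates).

0.711

After 'absent': P(author M) = 0.2·0.6000 / (0.2·0.6000 + 0.5·0.4000) ≈ 0.3750
After 'present': P(author M) = 0.8·0.3750 / (0.8·0.3750 + 0.5·0.6250) ≈ 0.4898
After 'present': P(author M) = 0.8·0.4898 / (0.8·0.4898 + 0.5·0.5102) ≈ 0.6057
After 'present': P(author M) = 0.8·0.6057 / (0.8·0.6057 + 0.5·0.3943) ≈ 0.7108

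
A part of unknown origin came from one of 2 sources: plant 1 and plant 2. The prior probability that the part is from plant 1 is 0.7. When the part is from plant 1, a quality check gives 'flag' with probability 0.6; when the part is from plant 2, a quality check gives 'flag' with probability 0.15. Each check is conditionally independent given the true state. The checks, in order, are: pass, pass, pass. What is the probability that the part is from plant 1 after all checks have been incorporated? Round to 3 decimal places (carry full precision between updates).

After 'pass': P(plant 1) = 0.4·0.7000 / (0.4·0.7000 + 0.85·0.3000) ≈ 0.5234
After 'pass': P(plant 1) = 0.4·0.5234 / (0.4·0.5234 + 0.85·0.4766) ≈ 0.3407
After 'pass': P(plant 1) = 0.4·0.3407 / (0.4·0.3407 + 0.85·0.6593) ≈ 0.1956

0.196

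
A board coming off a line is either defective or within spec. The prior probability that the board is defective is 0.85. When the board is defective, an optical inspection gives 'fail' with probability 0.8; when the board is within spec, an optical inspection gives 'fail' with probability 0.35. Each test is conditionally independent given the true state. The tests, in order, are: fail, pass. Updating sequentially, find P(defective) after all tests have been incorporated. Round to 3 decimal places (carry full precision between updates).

After 'fail': P(defective) = 0.8·0.8500 / (0.8·0.8500 + 0.35·0.1500) ≈ 0.9283
After 'pass': P(defective) = 0.2·0.9283 / (0.2·0.9283 + 0.65·0.0717) ≈ 0.7994

0.799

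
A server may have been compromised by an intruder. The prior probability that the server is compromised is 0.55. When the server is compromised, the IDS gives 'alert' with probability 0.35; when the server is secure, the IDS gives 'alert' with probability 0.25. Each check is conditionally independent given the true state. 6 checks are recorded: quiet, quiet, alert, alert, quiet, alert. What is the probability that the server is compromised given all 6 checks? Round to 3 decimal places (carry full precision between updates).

0.686

After 'quiet': P(compromised) = 0.65·0.5500 / (0.65·0.5500 + 0.75·0.4500) ≈ 0.5144
After 'quiet': P(compromised) = 0.65·0.5144 / (0.65·0.5144 + 0.75·0.4856) ≈ 0.4786
After 'alert': P(compromised) = 0.35·0.4786 / (0.35·0.4786 + 0.25·0.5214) ≈ 0.5624
After 'alert': P(compromised) = 0.35·0.5624 / (0.35·0.5624 + 0.25·0.4376) ≈ 0.6428
After 'quiet': P(compromised) = 0.65·0.6428 / (0.65·0.6428 + 0.75·0.3572) ≈ 0.6093
After 'alert': P(compromised) = 0.35·0.6093 / (0.35·0.6093 + 0.25·0.3907) ≈ 0.6858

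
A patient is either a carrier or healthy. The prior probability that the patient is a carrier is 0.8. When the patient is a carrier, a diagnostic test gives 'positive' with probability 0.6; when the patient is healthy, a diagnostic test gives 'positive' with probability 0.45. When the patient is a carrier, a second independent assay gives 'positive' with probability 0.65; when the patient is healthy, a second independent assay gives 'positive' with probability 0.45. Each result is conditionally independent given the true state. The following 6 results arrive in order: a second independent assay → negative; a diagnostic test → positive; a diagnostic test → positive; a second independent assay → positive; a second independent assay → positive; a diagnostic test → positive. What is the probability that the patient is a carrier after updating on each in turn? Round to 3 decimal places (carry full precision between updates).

0.926

Apply Bayes' rule sequentially, carrying P(carrier) forward.
After a second independent assay='negative': P(carrier) = 0.35·0.8000 / (0.35·0.8000 + 0.55·0.2000) ≈ 0.7179
After a diagnostic test='positive': P(carrier) = 0.6·0.7179 / (0.6·0.7179 + 0.45·0.2821) ≈ 0.7724
After a diagnostic test='positive': P(carrier) = 0.6·0.7724 / (0.6·0.7724 + 0.45·0.2276) ≈ 0.8190
After a second independent assay='positive': P(carrier) = 0.65·0.8190 / (0.65·0.8190 + 0.45·0.1810) ≈ 0.8673
After a second independent assay='positive': P(carrier) = 0.65·0.8673 / (0.65·0.8673 + 0.45·0.1327) ≈ 0.9042
After a diagnostic test='positive': P(carrier) = 0.6·0.9042 / (0.6·0.9042 + 0.45·0.0958) ≈ 0.9264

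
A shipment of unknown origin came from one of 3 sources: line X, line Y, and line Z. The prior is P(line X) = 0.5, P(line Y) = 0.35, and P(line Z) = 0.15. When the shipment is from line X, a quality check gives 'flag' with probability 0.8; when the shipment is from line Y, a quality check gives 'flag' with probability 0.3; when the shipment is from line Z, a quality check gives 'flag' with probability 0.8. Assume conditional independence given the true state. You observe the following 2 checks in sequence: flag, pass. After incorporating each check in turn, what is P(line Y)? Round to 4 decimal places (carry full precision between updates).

After 'flag': normaliser = 0.8·0.5000 + 0.3·0.3500 + 0.8·0.1500; P(line X) ≈ 0.6400, P(line Y) ≈ 0.1680, P(line Z) ≈ 0.1920
After 'pass': normaliser = 0.2·0.6400 + 0.7·0.1680 + 0.2·0.1920; P(line X) ≈ 0.4507, P(line Y) ≈ 0.4141, P(line Z) ≈ 0.1352

0.4141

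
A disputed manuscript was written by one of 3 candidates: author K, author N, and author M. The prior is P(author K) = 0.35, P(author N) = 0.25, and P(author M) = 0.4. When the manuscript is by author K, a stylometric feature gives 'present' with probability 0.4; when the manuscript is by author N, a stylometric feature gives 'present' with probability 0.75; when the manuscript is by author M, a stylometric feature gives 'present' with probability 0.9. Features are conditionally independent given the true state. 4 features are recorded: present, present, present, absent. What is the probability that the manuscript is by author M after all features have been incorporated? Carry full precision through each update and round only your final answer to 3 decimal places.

After 'present': normaliser = 0.4·0.3500 + 0.75·0.2500 + 0.9·0.4000; P(author K) ≈ 0.2036, P(author N) ≈ 0.2727, P(author M) ≈ 0.5236
After 'present': normaliser = 0.4·0.2036 + 0.75·0.2727 + 0.9·0.5236; P(author K) ≈ 0.1076, P(author N) ≈ 0.2701, P(author M) ≈ 0.6223
After 'present': normaliser = 0.4·0.1076 + 0.75·0.2701 + 0.9·0.6223; P(author K) ≈ 0.0534, P(author N) ≈ 0.2514, P(author M) ≈ 0.6952
After 'absent': normaliser = 0.6·0.0534 + 0.25·0.2514 + 0.1·0.6952; P(author K) ≈ 0.1949, P(author N) ≈ 0.3823, P(author M) ≈ 0.4228

0.423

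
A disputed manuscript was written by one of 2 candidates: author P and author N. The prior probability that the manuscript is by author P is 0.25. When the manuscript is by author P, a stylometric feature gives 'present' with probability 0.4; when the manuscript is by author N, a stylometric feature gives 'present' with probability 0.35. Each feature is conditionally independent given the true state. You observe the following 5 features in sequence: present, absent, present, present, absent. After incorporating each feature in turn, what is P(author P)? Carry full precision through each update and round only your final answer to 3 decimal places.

After 'present': P(author P) = 0.4·0.2500 / (0.4·0.2500 + 0.35·0.7500) ≈ 0.2759
After 'absent': P(author P) = 0.6·0.2759 / (0.6·0.2759 + 0.65·0.7241) ≈ 0.2602
After 'present': P(author P) = 0.4·0.2602 / (0.4·0.2602 + 0.35·0.7398) ≈ 0.2867
After 'present': P(author P) = 0.4·0.2867 / (0.4·0.2867 + 0.35·0.7133) ≈ 0.3147
After 'absent': P(author P) = 0.6·0.3147 / (0.6·0.3147 + 0.65·0.6853) ≈ 0.2977

0.298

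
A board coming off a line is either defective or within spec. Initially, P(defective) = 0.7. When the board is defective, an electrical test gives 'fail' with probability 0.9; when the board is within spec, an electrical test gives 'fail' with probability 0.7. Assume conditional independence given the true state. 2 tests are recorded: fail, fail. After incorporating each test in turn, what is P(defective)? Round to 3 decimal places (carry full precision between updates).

0.794

After 'fail': P(defective) = 0.9·0.7000 / (0.9·0.7000 + 0.7·0.3000) ≈ 0.7500
After 'fail': P(defective) = 0.9·0.7500 / (0.9·0.7500 + 0.7·0.2500) ≈ 0.7941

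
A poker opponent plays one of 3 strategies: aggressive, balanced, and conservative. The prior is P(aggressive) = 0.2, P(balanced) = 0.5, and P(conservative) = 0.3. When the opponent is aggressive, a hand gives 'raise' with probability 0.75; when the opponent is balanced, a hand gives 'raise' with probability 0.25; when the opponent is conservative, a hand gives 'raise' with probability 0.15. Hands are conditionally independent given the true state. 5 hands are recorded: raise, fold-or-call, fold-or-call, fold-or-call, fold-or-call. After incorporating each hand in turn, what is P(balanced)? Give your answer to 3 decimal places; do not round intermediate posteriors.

After 'raise': normaliser = 0.75·0.2000 + 0.25·0.5000 + 0.15·0.3000; P(aggressive) ≈ 0.4688, P(balanced) ≈ 0.3906, P(conservative) ≈ 0.1406
After 'fold-or-call': normaliser = 0.25·0.4688 + 0.75·0.3906 + 0.85·0.1406; P(aggressive) ≈ 0.2212, P(balanced) ≈ 0.5531, P(conservative) ≈ 0.2257
After 'fold-or-call': normaliser = 0.25·0.2212 + 0.75·0.5531 + 0.85·0.2257; P(aggressive) ≈ 0.0836, P(balanced) ≈ 0.6267, P(conservative) ≈ 0.2898
After 'fold-or-call': normaliser = 0.25·0.0836 + 0.75·0.6267 + 0.85·0.2898; P(aggressive) ≈ 0.0283, P(balanced) ≈ 0.6376, P(conservative) ≈ 0.3341
After 'fold-or-call': normaliser = 0.25·0.0283 + 0.75·0.6376 + 0.85·0.3341; P(aggressive) ≈ 0.0092, P(balanced) ≈ 0.6216, P(conservative) ≈ 0.3692

0.622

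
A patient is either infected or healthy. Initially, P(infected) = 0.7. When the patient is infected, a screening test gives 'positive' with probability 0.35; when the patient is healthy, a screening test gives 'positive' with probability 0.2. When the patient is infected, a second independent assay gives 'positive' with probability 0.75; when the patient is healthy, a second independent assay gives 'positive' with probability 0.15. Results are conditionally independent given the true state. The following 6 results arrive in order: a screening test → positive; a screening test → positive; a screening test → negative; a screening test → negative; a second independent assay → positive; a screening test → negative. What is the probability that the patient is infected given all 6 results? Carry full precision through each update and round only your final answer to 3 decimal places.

After a screening test='positive': P(infected) = 0.35·0.7000 / (0.35·0.7000 + 0.2·0.3000) ≈ 0.8033
After a screening test='positive': P(infected) = 0.35·0.8033 / (0.35·0.8033 + 0.2·0.1967) ≈ 0.8772
After a screening test='negative': P(infected) = 0.65·0.8772 / (0.65·0.8772 + 0.8·0.1228) ≈ 0.8531
After a screening test='negative': P(infected) = 0.65·0.8531 / (0.65·0.8531 + 0.8·0.1469) ≈ 0.8251
After a second independent assay='positive': P(infected) = 0.75·0.8251 / (0.75·0.8251 + 0.15·0.1749) ≈ 0.9593
After a screening test='negative': P(infected) = 0.65·0.9593 / (0.65·0.9593 + 0.8·0.0407) ≈ 0.9504

0.950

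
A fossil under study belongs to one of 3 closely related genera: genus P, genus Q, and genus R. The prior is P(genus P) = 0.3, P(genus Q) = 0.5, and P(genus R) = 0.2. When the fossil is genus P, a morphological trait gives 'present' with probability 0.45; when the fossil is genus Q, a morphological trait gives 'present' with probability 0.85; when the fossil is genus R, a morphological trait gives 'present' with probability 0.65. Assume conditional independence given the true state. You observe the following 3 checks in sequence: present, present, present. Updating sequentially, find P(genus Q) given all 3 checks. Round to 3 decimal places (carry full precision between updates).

After 'present': normaliser = 0.45·0.3000 + 0.85·0.5000 + 0.65·0.2000; P(genus P) ≈ 0.1957, P(genus Q) ≈ 0.6159, P(genus R) ≈ 0.1884
After 'present': normaliser = 0.45·0.1957 + 0.85·0.6159 + 0.65·0.1884; P(genus P) ≈ 0.1199, P(genus Q) ≈ 0.7132, P(genus R) ≈ 0.1668
After 'present': normaliser = 0.45·0.1199 + 0.85·0.7132 + 0.65·0.1668; P(genus P) ≈ 0.0702, P(genus Q) ≈ 0.7887, P(genus R) ≈ 0.1411

0.789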